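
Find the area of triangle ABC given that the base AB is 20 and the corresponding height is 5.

Area = (1/2)(20)(5) = 50

50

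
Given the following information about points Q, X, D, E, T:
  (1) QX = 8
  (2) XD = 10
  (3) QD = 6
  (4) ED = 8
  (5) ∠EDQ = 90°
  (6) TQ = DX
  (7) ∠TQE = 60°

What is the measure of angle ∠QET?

From the given relations: TQ = DX = 10.
Step 1: By the law of cosines on triangle EDQ: EQ² = 8² + 6² − 2·8·6·cos(90°) = 100, so EQ = 10.
Step 2: By the law of cosines on triangle EQT: ET² = 10² + 10² − 2·10·10·cos(60°) = 100, so ET = 10.
Step 3: By the inverse law of cosines on triangle QET: cos(∠QET) = (10² + 10² − 10²) / (2·10·10) = 100/200 = 0.5, so ∠QET = 60°.

Therefore, the measure of angle ∠QET = 60°.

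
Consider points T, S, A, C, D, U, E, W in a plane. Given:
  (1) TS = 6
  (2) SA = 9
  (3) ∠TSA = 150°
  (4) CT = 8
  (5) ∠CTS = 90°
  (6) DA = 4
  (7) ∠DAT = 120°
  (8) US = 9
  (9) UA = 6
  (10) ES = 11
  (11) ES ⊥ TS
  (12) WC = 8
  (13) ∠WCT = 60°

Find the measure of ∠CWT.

Step 1: By the law of cosines on triangle WCT: WT² = 8² + 8² − 2·8·8·cos(60°) = 64, so WT = 8.
Step 2: By the inverse law of cosines on triangle CWT: cos(∠CWT) = (8² + 8² − 8²) / (2·8·8) = 64/128 = 0.5, so ∠CWT = 60°.

Therefore, the measure of angle ∠CWT = 60°.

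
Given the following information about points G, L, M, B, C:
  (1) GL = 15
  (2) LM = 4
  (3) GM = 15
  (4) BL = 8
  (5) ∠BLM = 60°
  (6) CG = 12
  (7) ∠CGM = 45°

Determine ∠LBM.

Step 1: By the law of cosines on triangle BLM: BM² = 8² + 4² − 2·8·4·cos(60°) = 48, so BM = 4·√3.
Step 2: By the inverse law of cosines on triangle LBM: cos(∠LBM) = (8² + (4·√3)² − 4²) / (2·8·4·√3) = 96/110.85 = 0.866, so ∠LBM = 30°.

Therefore, the measure of angle ∠LBM = 30°.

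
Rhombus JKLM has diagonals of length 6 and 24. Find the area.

Area = (6 * 24) / 2 = 144 / 2 = 72

72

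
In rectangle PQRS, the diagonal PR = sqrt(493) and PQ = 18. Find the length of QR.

b = sqrt(d^2 - a^2) = sqrt(493 - 324) = sqrt(169) = 13

13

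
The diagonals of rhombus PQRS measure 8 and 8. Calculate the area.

Area of a rhombus = (d1 * d2) / 2
Area = (8 * 8) / 2
Area = 64 / 2
Area = 32

32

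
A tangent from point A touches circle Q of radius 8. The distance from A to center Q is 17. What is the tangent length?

tangent = √(d² - r²) = √(17² - 8²) = √(289 - 64) = √225 = 15

15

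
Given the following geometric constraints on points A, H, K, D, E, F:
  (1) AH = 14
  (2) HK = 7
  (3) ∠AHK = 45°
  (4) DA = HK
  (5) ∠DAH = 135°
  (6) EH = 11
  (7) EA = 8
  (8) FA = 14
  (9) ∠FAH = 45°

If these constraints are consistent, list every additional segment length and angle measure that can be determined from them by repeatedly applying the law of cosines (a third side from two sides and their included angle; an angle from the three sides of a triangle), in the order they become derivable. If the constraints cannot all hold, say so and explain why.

The constraints are consistent. Derivable facts, in order:
After 1 step:
- AK ≈ 10.32
- HD ≈ 19.59
- HF ≈ 10.72
- ∠AEH = 93.58°
- ∠AHE = 34.77°
- ∠EAH = 51.64°
After 2 steps:
- ∠ADH = 30.36°
- ∠AFH = 67.5°
- ∠AHD = 14.64°
- ∠AHF = 67.5°
- ∠AKH = 106.32°
- ∠HAK = 28.68°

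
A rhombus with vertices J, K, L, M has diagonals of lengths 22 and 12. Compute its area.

Area = (22 * 12) / 2 = 264 / 2 = 132

132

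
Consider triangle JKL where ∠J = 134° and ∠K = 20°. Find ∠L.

Let angle L = x. Then 134 + 20 + x = 180.
x = 180 - 154 = 26 degrees.

26 degrees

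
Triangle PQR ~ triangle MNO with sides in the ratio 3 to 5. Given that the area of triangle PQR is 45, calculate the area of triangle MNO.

Area ratio = (3/5)^2 = 9/25. Area of MNO = 45 * 25/9 = 125.

125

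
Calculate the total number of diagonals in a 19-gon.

The number of diagonals in an n-gon is n(n - 3)/2.
For n = 19: 19(19 - 3)/2 = 19 × 16 / 2 = 152.

152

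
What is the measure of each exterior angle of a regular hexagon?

Each exterior angle of a regular n-gon is 360 / n.
For n = 6: 360 / 6 = 60 degrees.

60 degrees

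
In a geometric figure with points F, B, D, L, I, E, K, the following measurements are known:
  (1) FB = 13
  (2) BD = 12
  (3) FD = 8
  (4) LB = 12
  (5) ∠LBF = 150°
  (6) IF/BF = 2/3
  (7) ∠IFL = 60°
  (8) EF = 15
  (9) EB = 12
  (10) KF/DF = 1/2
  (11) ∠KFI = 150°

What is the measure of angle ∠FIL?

From the given relations: IF = 2/3·BF = 2/3·13 ≈ 8.67.
Step 1: By the law of cosines on triangle LBF: LF² = 12² + 13² − 2·12·13·cos(150°) = 583.2, so LF ≈ 24.15.
Step 2: By the law of cosines on triangle IFL: IL² = 8.67² + 24.15² − 2·8.67·24.15·cos(60°) = 449.02, so IL ≈ 21.19.
Step 3: By the inverse law of cosines on triangle FIL: cos(∠FIL) = (8.67² + 21.19² − 24.15²) / (2·8.67·21.19) = -59.07/367.29 = -0.1608, so ∠FIL = 99.26°.

Therefore, the measure of angle ∠FIL = 99.26°.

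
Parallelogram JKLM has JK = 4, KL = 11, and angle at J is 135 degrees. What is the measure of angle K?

Opposite sides of a parallelogram are parallel, so consecutive angles form co-interior angles on a transversal.
Co-interior angles sum to 180°, giving angle K = 180 - 135 = 45 degrees.

45 degrees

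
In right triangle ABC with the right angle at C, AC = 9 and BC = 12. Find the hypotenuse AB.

By the Pythagorean theorem: AB^2 = AC^2 + BC^2
AB^2 = 9^2 + 12^2 = 81 + 144 = 225
AB = sqrt(225) = 15

15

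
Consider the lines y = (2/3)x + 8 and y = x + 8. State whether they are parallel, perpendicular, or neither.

Slope of line 1: m1 = 2/3
Slope of line 2: m2 = 1
m1 != m2 and m1*m2 = 2/3 != -1. Neither.

Neither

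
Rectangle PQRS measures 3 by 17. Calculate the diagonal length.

A rectangle's diagonal splits it into two right triangles, with the diagonal as the hypotenuse.
By the Pythagorean theorem, d^2 = 3^2 + 17^2 = 298.
Therefore d = sqrt(298).

sqrt(298)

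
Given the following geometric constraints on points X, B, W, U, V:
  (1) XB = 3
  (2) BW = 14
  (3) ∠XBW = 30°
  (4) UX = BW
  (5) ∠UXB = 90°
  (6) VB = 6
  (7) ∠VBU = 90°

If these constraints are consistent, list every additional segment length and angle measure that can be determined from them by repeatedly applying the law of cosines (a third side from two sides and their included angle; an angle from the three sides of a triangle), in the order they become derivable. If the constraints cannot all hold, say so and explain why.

The constraints are consistent. Derivable facts, in order:
After 1 step:
- BU ≈ 14.32
- XW ≈ 11.5
After 2 steps:
- UV ≈ 15.52
- ∠BUX = 12.09°
- ∠BWX = 7.49°
- ∠BXW = 142.51°
- ∠UBX = 77.91°
After 3 steps:
- ∠BUV = 22.74°
- ∠BVU = 67.26°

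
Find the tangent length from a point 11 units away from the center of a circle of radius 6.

The tangent, radius, and line from the external point to the center form a right triangle.
The right angle is where the tangent meets the radius.
By the Pythagorean theorem: tangent² + 6² = 11²
tangent² = 121 - 36 = 85
tangent = sqrt(85)

sqrt(85)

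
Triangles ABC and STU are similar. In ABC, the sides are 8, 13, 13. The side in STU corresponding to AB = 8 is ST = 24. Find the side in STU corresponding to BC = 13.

Similar triangles have proportional sides. Setting up the proportion:
ST / AB = TU / BC
24 / 8 = TU / 13
TU = 13 * 24 / 8 = 39.

39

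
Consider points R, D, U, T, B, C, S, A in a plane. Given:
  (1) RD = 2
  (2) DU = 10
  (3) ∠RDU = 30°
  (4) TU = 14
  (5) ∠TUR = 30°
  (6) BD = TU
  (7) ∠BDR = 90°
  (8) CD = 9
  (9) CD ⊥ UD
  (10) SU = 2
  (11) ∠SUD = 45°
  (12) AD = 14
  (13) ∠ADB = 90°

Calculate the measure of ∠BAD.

From the given relations: BD = TU = 14.
Step 1: By the law of cosines on triangle ADB: AB² = 14² + 14² − 2·14·14·cos(90°) = 392, so AB = 14·√2.
Step 2: By the inverse law of cosines on triangle BAD: cos(∠BAD) = ((14·√2)² + 14² − 14²) / (2·14·√2·14) = 392/554.37 = 0.7071, so ∠BAD = 45°.

Therefore, the measure of angle ∠BAD = 45°.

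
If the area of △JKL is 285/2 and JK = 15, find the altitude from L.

Rearranging the area formula Area = (1/2) * base * height:
height = 2 * Area / base = 2 * 285/2 / 15 = 19.

19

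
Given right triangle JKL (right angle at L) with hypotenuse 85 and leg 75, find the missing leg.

KL = sqrt(85^2 - 75^2) = sqrt(1600) = 40

40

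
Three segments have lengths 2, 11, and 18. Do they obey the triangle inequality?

The longest side is 18. The other two sides sum to 2 + 11 = 13.
Since 13 ≤ 18, the two shorter sides cannot reach around to close the triangle.

No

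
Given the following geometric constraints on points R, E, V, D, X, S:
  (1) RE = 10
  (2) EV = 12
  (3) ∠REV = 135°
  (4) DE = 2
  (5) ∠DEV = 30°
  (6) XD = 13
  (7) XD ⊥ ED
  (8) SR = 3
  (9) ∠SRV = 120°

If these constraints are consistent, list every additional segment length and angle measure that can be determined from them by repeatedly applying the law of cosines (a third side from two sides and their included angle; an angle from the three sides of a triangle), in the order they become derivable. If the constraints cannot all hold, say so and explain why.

The constraints are consistent. Derivable facts, in order:
After 1 step:
- EX = √173
- RV ≈ 20.34
- VD ≈ 10.32
After 2 steps:
- VS ≈ 21.99
- ∠DEX = 81.25°
- ∠DVE = 5.56°
- ∠DXE = 8.75°
- ∠EDV = 144.44°
- ∠ERV = 24.66°
- ∠EVR = 20.34°
After 3 steps:
- ∠RSV = 53.22°
- ∠RVS = 6.78°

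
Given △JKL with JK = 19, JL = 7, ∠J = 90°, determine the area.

Area = (1/2) * JK * JL * sin(J)
Area = (1/2) * 19 * 7 * sin(90°)
Area = (1/2) * 19 * 7 * 1
Area = 133/2

133/2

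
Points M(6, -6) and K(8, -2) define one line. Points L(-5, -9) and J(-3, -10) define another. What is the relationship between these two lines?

Slope of line 1: m1 = (-2 - -6)/(8 - 6) = 4/2 = 2
Slope of line 2: m2 = (-10 - -9)/(-3 - -5) = -1/2 = -1/2
Two lines are perpendicular when the product of their slopes is -1 (negative reciprocals).
m1 * m2 = (2) * (-1/2) = -1, confirming perpendicularity.

Perpendicular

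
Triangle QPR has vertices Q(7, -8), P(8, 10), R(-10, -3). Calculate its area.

Shoelace: Area = (1/2)|7(10--3) + 8(-3--8) + -10(-8-10)| = (1/2)(311) = 311/2

311/2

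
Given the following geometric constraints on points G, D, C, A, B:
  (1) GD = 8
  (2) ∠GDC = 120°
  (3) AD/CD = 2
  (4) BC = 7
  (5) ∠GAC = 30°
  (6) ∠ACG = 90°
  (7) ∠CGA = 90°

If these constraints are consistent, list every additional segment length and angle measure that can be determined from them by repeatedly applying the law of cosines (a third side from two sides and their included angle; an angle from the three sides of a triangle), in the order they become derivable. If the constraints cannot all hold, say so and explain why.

These constraints are not satisfiable: (5), (6) and (7) are the three interior angles of triangle GAC, which must sum to 180°, but 30° + 90° + 90° = 210°. No planar figure meets all of them, so nothing further can be derived.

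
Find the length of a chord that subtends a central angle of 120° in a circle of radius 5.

Drop a perpendicular from the center to the chord, bisecting both the chord and the central angle.
Each half-chord = r sin(θ/2) = 5 sin(60°).
The full chord = 2 × 5 × sin(60°) = 5*sqrt(3).

5*sqrt(3)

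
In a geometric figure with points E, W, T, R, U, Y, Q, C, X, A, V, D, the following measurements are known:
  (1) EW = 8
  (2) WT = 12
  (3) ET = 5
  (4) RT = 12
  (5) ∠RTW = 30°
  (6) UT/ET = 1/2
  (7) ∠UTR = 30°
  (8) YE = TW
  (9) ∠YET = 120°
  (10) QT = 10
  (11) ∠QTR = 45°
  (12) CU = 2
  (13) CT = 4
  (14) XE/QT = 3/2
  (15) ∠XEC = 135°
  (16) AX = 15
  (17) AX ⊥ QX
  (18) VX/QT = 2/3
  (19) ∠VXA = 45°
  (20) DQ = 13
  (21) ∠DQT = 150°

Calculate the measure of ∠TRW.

Step 1: By the law of cosines on triangle RTW: RW² = 12² + 12² − 2·12·12·cos(30°) = 38.58, so RW ≈ 6.21.
Step 2: By the inverse law of cosines on triangle TRW: cos(∠TRW) = (12² + 6.21² − 12²) / (2·12·6.21) = 38.58/149.08 = 0.2588, so ∠TRW = 75°.

Therefore, the measure of angle ∠TRW = 75°.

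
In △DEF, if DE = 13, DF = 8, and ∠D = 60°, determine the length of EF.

Law of cosines: EF^2 = 13^2 + 8^2 - 2(13)(8)cos(60°) = 129, so EF = sqrt(129).

sqrt(129)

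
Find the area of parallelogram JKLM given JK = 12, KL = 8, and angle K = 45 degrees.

The area of a parallelogram equals the product of two adjacent sides times the sine of the included angle.
This is because the height equals 8 * sin(45°) = 4*sqrt(2).
Area = 12 * 4*sqrt(2) = 48*sqrt(2)

48*sqrt(2)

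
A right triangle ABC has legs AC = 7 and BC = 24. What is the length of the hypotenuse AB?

In a right triangle, the square of the hypotenuse equals the sum of the squares of the two legs.
The legs are 7 and 24, so the hypotenuse = sqrt(49 + 576) = sqrt(625) = 25.

25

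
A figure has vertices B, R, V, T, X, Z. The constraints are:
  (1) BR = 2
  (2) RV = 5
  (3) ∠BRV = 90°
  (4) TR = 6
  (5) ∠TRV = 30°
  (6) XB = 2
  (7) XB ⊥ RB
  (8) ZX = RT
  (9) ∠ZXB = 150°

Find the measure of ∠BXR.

Step 1: By the law of cosines on triangle XBR: XR² = 2² + 2² − 2·2·2·cos(90°) = 8, so XR = 2·√2.
Step 2: By the inverse law of cosines on triangle BXR: cos(∠BXR) = (2² + (2·√2)² − 2²) / (2·2·2·√2) = 8/11.31 = 0.7071, so ∠BXR = 45°.

Therefore, the measure of angle ∠BXR = 45°.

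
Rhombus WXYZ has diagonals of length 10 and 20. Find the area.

The diagonals of a rhombus divide it into four right triangles.
Each triangle has legs 10/ 2 = 5 and 20/2 = 10, so each has area (1/2)*5*10 = 25.
Four such triangles give total area = (d1 * d2) / 2 = 100.

100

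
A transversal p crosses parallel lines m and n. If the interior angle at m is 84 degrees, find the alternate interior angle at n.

Alternate interior angles lie on opposite sides of the transversal, between the parallel lines.
By the alternate interior angle theorem, they are equal: 84 degrees.

84 degrees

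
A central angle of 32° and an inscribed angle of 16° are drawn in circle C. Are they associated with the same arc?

By the inscribed angle theorem, if both angles subtend the same arc, the inscribed angle must be half the central angle.
Half of 32° = 16°, which equals the given inscribed angle of 16°.
Therefore, yes, they correspond to the same arc.

Yes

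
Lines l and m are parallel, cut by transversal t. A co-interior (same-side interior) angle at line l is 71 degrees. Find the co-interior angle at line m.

Co-interior angles sum to 180: 180 - 71 = 109 degrees.

109 degrees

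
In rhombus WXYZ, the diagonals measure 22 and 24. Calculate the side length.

Half-diagonals are 11 and 12. side = sqrt(11^2 + 12^2) = sqrt(265)

sqrt(265)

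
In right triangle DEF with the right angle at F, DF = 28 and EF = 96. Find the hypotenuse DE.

By the Pythagorean theorem: DE^2 = DF^2 + EF^2
DE^2 = 28^2 + 96^2 = 784 + 9216 = 10000
DE = sqrt(10000) = 100

100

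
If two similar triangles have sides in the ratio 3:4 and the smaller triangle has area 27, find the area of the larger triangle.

Area ratio = (3/4)^2 = 9/16. Area of the larger triangle = 27 * 16/9 = 48.

48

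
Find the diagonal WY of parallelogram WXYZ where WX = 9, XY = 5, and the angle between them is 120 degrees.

The diagonal of a parallelogram can be found by treating two adjacent sides and the diagonal as a triangle.
Applying the law of cosines with sides 9, 5 and included angle 120°:
d^2 = 81 + 25 - 90*cos(120°) = 151
d = sqrt(151)

sqrt(151)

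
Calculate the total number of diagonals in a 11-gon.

Total line segments between 11 vertices = C(11,2) = 55.
Subtract the 11 sides: 55 - 11 = 44 diagonals.

44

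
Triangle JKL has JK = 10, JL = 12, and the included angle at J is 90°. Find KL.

By the law of cosines: KL^2 = JK^2 + JL^2 - 2*JK*JL*cos(J)
KL^2 = 10^2 + 12^2 - 2*10*12*cos(90°)
KL^2 = 100 + 144 - 240*(0)
KL^2 = 244
KL = 2*sqrt(61)

2*sqrt(61)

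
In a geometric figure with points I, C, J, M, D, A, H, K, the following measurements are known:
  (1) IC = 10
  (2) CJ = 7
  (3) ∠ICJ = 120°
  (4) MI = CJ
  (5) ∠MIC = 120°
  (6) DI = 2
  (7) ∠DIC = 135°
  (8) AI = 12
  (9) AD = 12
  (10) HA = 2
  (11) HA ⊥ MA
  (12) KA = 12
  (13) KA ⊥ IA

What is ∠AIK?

Step 1: By the law of cosines on triangle IAK: IK² = 12² + 12² − 2·12·12·cos(90°) = 288, so IK = 12·√2.
Step 2: By the inverse law of cosines on triangle AIK: cos(∠AIK) = (12² + (12·√2)² − 12²) / (2·12·12·√2) = 288/407.29 = 0.7071, so ∠AIK = 45°.

Therefore, the measure of angle ∠AIK = 45°.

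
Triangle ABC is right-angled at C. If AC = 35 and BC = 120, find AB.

AB = sqrt(35^2 + 120^2) = sqrt(15625) = 125

125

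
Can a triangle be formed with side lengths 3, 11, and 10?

Sort the sides: 3, 10, 11.
It suffices to check that the sum of the two smallest exceeds the largest:
3 + 10 = 13 > 11. ✓
Yes, a valid triangle can be formed.

Yes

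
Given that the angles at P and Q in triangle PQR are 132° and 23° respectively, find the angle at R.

angle R = 180 - 132 - 23 = 25 degrees.

25 degrees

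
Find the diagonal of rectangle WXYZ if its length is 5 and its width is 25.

A rectangle's diagonal splits it into two right triangles, with the diagonal as the hypotenuse.
By the Pythagorean theorem, d^2 = 5^2 + 25^2 = 650.
Therefore d = sqrt(650) = 5*sqrt(26).

5*sqrt(26)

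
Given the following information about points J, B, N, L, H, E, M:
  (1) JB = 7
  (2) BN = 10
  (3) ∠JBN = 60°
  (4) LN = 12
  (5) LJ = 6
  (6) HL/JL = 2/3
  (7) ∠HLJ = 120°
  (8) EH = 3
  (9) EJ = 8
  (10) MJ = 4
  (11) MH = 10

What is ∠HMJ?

From the given relations: HL = 2/3·JL = 2/3·6 = 4.
Step 1: By the law of cosines on triangle HLJ: HJ² = 4² + 6² − 2·4·6·cos(120°) = 76, so HJ = 2·√19.
Step 2: By the inverse law of cosines on triangle HMJ: cos(∠HMJ) = (10² + 4² − (2·√19)²) / (2·10·4) = 40/80 = 0.5, so ∠HMJ = 60°.

Therefore, the measure of angle ∠HMJ = 60°.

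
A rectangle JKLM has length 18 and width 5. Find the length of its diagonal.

d = sqrt(18^2 + 5^2) = sqrt(349)

sqrt(349)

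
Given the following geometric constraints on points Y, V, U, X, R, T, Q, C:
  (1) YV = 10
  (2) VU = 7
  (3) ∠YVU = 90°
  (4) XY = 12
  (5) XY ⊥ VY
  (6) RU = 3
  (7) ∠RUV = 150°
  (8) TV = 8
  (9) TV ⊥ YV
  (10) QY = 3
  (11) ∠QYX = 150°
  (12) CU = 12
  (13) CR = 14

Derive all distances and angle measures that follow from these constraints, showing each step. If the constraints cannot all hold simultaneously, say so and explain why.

The constraints are consistent.

Step 1: From YV = 10, VU = 7, and ∠YVU = 90°, by the law of cosines:
  YU² = YV² + VU² - 2·YV·VU·cos(90°) = 100 + 49 - 0 = 149
  YU = √149

Step 2: From YV = 10, VT = 8, and ∠YVT = 90°, by the law of cosines:
  YT² = YV² + VT² - 2·YV·VT·cos(90°) = 100 + 64 - 0 = 164
  YT = 2·√41

Step 3: From VY = 10, YX = 12, and ∠VYX = 90°, by the law of cosines:
  VX² = VY² + YX² - 2·VY·YX·cos(90°) = 100 + 144 - 0 = 244
  VX = 2·√61

Step 4: From VU = 7, UR = 3, and ∠VUR = 150°, by the law of cosines:
  VR² = VU² + UR² - 2·VU·UR·cos(150°) = 49 + 9 + 36.37 = 94.37
  VR ≈ 9.71

Step 5: From XY = 12, YQ = 3, and ∠XYQ = 150°, by the law of cosines:
  XQ² = XY² + YQ² - 2·XY·YQ·cos(150°) = 144 + 9 + 62.35 = 215.4
  XQ ≈ 14.67

Step 6: From UC = 12, UR = 3, CR = 14, by the inverse law of cosines:
  cos(∠CUR) = (UC² + UR² - CR²) / (2·UC·UR)
  ∠CUR = 126.67°

Step 7: From RC = 14, RU = 3, CU = 12, by the inverse law of cosines:
  cos(∠CRU) = (RC² + RU² - CU²) / (2·RC·RU)
  ∠CRU = 43.43°

Step 8: From CR = 14, CU = 12, RU = 3, by the inverse law of cosines:
  cos(∠RCU) = (CR² + CU² - RU²) / (2·CR·CU)
  ∠RCU = 9.9°

Step 9: From YT = 2·√41, YV = 10, TV = 8, by the inverse law of cosines:
  cos(∠TYV) = (YT² + YV² - TV²) / (2·YT·YV)
  ∠TYV = 38.66°

Step 10: From YU = √149, YV = 10, UV = 7, by the inverse law of cosines:
  cos(∠UYV) = (YU² + YV² - UV²) / (2·YU·YV)
  ∠UYV = 34.99°

Step 11: From VR = 9.71, VU = 7, RU = 3, by the inverse law of cosines:
  cos(∠RVU) = (VR² + VU² - RU²) / (2·VR·VU)
  ∠RVU = 8.88°

Step 12: From VX = 2·√61, VY = 10, XY = 12, by the inverse law of cosines:
  cos(∠XVY) = (VX² + VY² - XY²) / (2·VX·VY)
  ∠XVY = 50.19°

Step 13: From UV = 7, UY = √149, VY = 10, by the inverse law of cosines:
  cos(∠VUY) = (UV² + UY² - VY²) / (2·UV·UY)
  ∠VUY = 55.01°

Step 14: From XQ = 14.67, XY = 12, QY = 3, by the inverse law of cosines:
  cos(∠QXY) = (XQ² + XY² - QY²) / (2·XQ·XY)
  ∠QXY = 5.87°

Step 15: From XV = 2·√61, XY = 12, VY = 10, by the inverse law of cosines:
  cos(∠VXY) = (XV² + XY² - VY²) / (2·XV·XY)
  ∠VXY = 39.81°

Step 16: From RU = 3, RV = 9.71, UV = 7, by the inverse law of cosines:
  cos(∠URV) = (RU² + RV² - UV²) / (2·RU·RV)
  ∠URV = 21.12°

Step 17: From TV = 8, TY = 2·√41, VY = 10, by the inverse law of cosines:
  cos(∠VTY) = (TV² + TY² - VY²) / (2·TV·TY)
  ∠VTY = 51.34°

Step 18: From QX = 14.67, QY = 3, XY = 12, by the inverse law of cosines:
  cos(∠XQY) = (QX² + QY² - XY²) / (2·QX·QY)
  ∠XQY = 24.13°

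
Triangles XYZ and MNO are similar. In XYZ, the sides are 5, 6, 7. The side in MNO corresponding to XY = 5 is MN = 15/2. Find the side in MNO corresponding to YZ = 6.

k = 15/2/5 = 3/2. NO = 3/2 * 6 = 9.

9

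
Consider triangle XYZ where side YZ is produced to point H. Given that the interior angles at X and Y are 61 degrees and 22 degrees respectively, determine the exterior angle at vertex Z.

The interior angle at Z is 180 - 61 - 22 = 97 degrees.
The exterior angle and interior angle at Z are supplementary:
Exterior angle = 180 - 97 = 83 degrees.

83 degrees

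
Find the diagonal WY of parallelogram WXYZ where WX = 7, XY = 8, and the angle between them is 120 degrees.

The diagonal of a parallelogram can be found by treating two adjacent sides and the diagonal as a triangle.
Applying the law of cosines with sides 7, 8 and included angle 120°:
d^2 = 49 + 64 - 112*cos(120°) = 169
d = 13

13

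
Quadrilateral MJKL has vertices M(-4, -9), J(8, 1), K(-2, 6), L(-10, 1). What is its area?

Using the Shoelace formula for a quadrilateral (vertices in order):
Area = (1/2)|sum of (x_i * y_(i+1) - x_(i+1) * y_i)|
Terms: (-4*1 - 8*-9) = 68, (8*6 - -2*1) = 50, (-2*1 - -10*6) = 58, (-10*-9 - -4*1) = 94
Sum = 270
Area = (1/2)(270) = 135

135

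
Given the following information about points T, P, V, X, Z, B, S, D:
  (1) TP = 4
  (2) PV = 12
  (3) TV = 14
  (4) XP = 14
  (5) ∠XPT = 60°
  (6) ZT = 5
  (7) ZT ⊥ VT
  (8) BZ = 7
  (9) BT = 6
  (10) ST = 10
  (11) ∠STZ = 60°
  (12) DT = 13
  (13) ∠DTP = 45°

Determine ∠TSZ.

Step 1: By the law of cosines on triangle STZ: SZ² = 10² + 5² − 2·10·5·cos(60°) = 75, so SZ = 5·√3.
Step 2: By the inverse law of cosines on triangle TSZ: cos(∠TSZ) = (10² + (5·√3)² − 5²) / (2·10·5·√3) = 150/173.21 = 0.866, so ∠TSZ = 30°.

Therefore, the measure of angle ∠TSZ = 30°.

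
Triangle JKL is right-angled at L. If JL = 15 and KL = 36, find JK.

By the Pythagorean theorem: JK^2 = JL^2 + KL^2
JK^2 = 15^2 + 36^2 = 225 + 1296 = 1521
JK = sqrt(1521) = 39

39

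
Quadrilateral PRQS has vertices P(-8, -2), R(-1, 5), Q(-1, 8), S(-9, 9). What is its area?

Shoelace: sum of cross terms = 108, Area = (1/2)|108| = 54

54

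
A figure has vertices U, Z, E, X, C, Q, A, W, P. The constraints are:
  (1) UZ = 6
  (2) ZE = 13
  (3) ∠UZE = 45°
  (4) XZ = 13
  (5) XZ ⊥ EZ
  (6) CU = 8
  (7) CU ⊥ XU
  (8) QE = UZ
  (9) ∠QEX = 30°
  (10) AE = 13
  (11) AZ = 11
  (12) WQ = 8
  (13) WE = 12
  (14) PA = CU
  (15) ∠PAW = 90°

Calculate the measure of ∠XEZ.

Step 1: By the law of cosines on triangle EZX: EX² = 13² + 13² − 2·13·13·cos(90°) = 338, so EX = 13·√2.
Step 2: By the inverse law of cosines on triangle XEZ: cos(∠XEZ) = ((13·√2)² + 13² − 13²) / (2·13·√2·13) = 338/478 = 0.7071, so ∠XEZ = 45°.

Therefore, the measure of angle ∠XEZ = 45°.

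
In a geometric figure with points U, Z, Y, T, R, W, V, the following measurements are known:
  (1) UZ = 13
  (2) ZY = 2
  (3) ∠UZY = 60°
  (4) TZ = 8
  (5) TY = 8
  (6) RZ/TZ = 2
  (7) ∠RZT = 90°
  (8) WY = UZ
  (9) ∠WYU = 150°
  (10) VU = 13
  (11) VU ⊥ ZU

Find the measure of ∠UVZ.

Step 1: By the law of cosines on triangle VUZ: VZ² = 13² + 13² − 2·13·13·cos(90°) = 338, so VZ = 13·√2.
Step 2: By the inverse law of cosines on triangle UVZ: cos(∠UVZ) = (13² + (13·√2)² − 13²) / (2·13·13·√2) = 338/478 = 0.7071, so ∠UVZ = 45°.

Therefore, the measure of angle ∠UVZ = 45°.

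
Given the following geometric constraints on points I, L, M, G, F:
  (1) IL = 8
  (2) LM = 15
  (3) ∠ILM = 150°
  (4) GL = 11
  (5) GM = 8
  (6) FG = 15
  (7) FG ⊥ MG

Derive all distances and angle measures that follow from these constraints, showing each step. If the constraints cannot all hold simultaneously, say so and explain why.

The constraints are consistent.

Step 1: From IL = 8, LM = 15, and ∠ILM = 150°, by the law of cosines:
  IM² = IL² + LM² - 2·IL·LM·cos(150°) = 64 + 225 + 207.8 = 496.8
  IM ≈ 22.29

Step 2: From MG = 8, GF = 15, and ∠MGF = 90°, by the law of cosines:
  MF² = MG² + GF² - 2·MG·GF·cos(90°) = 64 + 225 - 0 = 289
  MF = 17

Step 3: From LG = 11, LM = 15, GM = 8, by the inverse law of cosines:
  cos(∠GLM) = (LG² + LM² - GM²) / (2·LG·LM)
  ∠GLM = 31.29°

Step 4: From MG = 8, ML = 15, GL = 11, by the inverse law of cosines:
  cos(∠GML) = (MG² + ML² - GL²) / (2·MG·ML)
  ∠GML = 45.57°

Step 5: From GL = 11, GM = 8, LM = 15, by the inverse law of cosines:
  cos(∠LGM) = (GL² + GM² - LM²) / (2·GL·GM)
  ∠LGM = 103.14°

Step 6: From IL = 8, IM = 22.29, LM = 15, by the inverse law of cosines:
  cos(∠LIM) = (IL² + IM² - LM²) / (2·IL·IM)
  ∠LIM = 19.66°

Step 7: From MF = 17, MG = 8, FG = 15, by the inverse law of cosines:
  cos(∠FMG) = (MF² + MG² - FG²) / (2·MF·MG)
  ∠FMG = 61.93°

Step 8: From MI = 22.29, ML = 15, IL = 8, by the inverse law of cosines:
  cos(∠IML) = (MI² + ML² - IL²) / (2·MI·ML)
  ∠IML = 10.34°

Step 9: From FG = 15, FM = 17, GM = 8, by the inverse law of cosines:
  cos(∠GFM) = (FG² + FM² - GM²) / (2·FG·FM)
  ∠GFM = 28.07°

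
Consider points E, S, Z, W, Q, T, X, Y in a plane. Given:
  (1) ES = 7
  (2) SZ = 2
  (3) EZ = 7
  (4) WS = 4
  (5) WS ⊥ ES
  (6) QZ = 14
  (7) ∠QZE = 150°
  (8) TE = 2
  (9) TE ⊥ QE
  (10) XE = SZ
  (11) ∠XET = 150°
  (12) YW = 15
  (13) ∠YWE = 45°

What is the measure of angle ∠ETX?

From the given relations: XE = SZ = 2.
Step 1: By the law of cosines on triangle TEX: TX² = 2² + 2² − 2·2·2·cos(150°) = 14.93, so TX ≈ 3.86.
Step 2: By the inverse law of cosines on triangle ETX: cos(∠ETX) = (2² + 3.86² − 2²) / (2·2·3.86) = 14.93/15.45 = 0.9659, so ∠ETX = 15°.

Therefore, the measure of angle ∠ETX = 15°.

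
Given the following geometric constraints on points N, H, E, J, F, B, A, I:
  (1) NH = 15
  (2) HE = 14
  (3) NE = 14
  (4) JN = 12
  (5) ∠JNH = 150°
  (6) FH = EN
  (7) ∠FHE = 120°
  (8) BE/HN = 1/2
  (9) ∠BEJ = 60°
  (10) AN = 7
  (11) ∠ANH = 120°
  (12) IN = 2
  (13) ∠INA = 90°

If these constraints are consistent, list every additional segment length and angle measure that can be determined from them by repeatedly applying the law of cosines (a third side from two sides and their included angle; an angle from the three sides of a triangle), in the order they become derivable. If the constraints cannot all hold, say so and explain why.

The constraints are consistent. Derivable facts, in order:
After 1 step:
- AI = √53
- EF = 14·√3
- HA ≈ 19.47
- HJ ≈ 26.09
- ∠EHN = 57.61°
- ∠ENH = 57.61°
- ∠HEN = 64.78°
After 2 steps:
- ∠AHN = 18.14°
- ∠AIN = 74.05°
- ∠EFH = 30°
- ∠FEH = 30°
- ∠HAN = 41.86°
- ∠HJN = 16.71°
- ∠IAN = 15.95°
- ∠JHN = 13.29°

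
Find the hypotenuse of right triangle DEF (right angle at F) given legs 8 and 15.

By the Pythagorean theorem: DE^2 = DF^2 + EF^2
DE^2 = 8^2 + 15^2 = 64 + 225 = 289
DE = sqrt(289) = 17

17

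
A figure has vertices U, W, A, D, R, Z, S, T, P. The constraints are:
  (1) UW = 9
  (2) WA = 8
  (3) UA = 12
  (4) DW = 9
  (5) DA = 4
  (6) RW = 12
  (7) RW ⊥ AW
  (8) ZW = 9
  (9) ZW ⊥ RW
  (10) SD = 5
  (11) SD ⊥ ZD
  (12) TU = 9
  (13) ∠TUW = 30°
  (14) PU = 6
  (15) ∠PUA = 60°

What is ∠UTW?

Step 1: By the law of cosines on triangle TUW: TW² = 9² + 9² − 2·9·9·cos(30°) = 21.7, so TW ≈ 4.66.
Step 2: By the inverse law of cosines on triangle UTW: cos(∠UTW) = (9² + 4.66² − 9²) / (2·9·4.66) = 21.7/83.86 = 0.2588, so ∠UTW = 75°.

Therefore, the measure of angle ∠UTW = 75°.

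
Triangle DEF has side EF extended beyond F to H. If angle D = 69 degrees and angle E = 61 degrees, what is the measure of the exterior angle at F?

By the exterior angle theorem, an exterior angle of a triangle equals the sum of the two remote interior angles.
Exterior angle = angle D + angle E
Exterior angle = 69 + 61 = 130 degrees

130 degrees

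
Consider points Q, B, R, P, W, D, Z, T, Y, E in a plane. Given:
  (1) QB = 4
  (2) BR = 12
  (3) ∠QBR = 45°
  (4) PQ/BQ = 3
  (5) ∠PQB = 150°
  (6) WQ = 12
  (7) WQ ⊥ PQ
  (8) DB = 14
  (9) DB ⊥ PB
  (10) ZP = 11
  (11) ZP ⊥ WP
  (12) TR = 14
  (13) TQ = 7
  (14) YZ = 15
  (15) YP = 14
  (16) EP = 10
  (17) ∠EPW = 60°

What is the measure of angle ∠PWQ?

From the given relations: PQ = 3·BQ = 3·4 = 12.
Step 1: By the law of cosines on triangle WQP: WP² = 12² + 12² − 2·12·12·cos(90°) = 288, so WP = 12·√2.
Step 2: By the inverse law of cosines on triangle PWQ: cos(∠PWQ) = ((12·√2)² + 12² − 12²) / (2·12·√2·12) = 288/407.29 = 0.7071, so ∠PWQ = 45°.

Therefore, the measure of angle ∠PWQ = 45°.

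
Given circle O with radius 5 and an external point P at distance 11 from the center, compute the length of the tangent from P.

tangent = √(d² - r²) = √(11² - 5²) = √(121 - 25) = √96 = 4*sqrt(6)

4*sqrt(6)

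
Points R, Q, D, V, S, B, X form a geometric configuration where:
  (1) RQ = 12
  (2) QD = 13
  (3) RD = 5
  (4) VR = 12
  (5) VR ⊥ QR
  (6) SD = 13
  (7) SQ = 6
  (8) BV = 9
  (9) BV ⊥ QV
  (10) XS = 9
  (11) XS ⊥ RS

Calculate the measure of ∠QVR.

Step 1: By the law of cosines on triangle VRQ: VQ² = 12² + 12² − 2·12·12·cos(90°) = 288, so VQ = 12·√2.
Step 2: By the inverse law of cosines on triangle QVR: cos(∠QVR) = ((12·√2)² + 12² − 12²) / (2·12·√2·12) = 288/407.29 = 0.7071, so ∠QVR = 45°.

Therefore, the measure of angle ∠QVR = 45°.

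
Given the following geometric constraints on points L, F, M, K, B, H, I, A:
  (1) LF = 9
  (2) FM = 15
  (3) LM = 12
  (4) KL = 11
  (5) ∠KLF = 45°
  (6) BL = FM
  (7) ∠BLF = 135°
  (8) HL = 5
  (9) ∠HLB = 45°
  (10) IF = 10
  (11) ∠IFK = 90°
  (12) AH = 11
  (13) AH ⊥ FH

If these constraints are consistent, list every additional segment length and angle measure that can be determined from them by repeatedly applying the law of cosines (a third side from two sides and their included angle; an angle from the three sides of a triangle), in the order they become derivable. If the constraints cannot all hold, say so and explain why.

The constraints are consistent. Derivable facts, in order:
After 1 step:
- BH ≈ 12
- FB ≈ 22.29
- FK ≈ 7.87
- ∠FLM = 90°
- ∠FML = 36.87°
- ∠LFM = 53.13°
After 2 steps:
- KI ≈ 12.73
- ∠BFL = 28.41°
- ∠BHL = 117.86°
- ∠FBL = 16.59°
- ∠FKL = 53.93°
- ∠HBL = 17.14°
- ∠KFL = 81.07°
After 3 steps:
- ∠FIK = 38.22°
- ∠FKI = 51.78°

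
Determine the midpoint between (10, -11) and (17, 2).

The midpoint is the average of the coordinates:
x: (10 + 17)/2 = 27/2
y: (-11 + 2)/2 = -9/2
Midpoint = (27/2, -9/2)

(27/2, -9/2)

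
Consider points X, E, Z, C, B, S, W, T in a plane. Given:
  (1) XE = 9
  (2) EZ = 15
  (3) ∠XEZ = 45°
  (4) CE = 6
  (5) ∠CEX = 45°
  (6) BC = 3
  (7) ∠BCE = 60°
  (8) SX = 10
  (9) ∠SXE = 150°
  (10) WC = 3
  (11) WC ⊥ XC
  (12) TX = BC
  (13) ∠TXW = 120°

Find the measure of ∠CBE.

Step 1: By the law of cosines on triangle BCE: BE² = 3² + 6² − 2·3·6·cos(60°) = 27, so BE = 3·√3.
Step 2: By the inverse law of cosines on triangle CBE: cos(∠CBE) = (3² + (3·√3)² − 6²) / (2·3·3·√3) = 0/31.18 = 0, so ∠CBE = 90°.

Therefore, the measure of angle ∠CBE = 90°.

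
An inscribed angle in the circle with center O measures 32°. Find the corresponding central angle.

By the inscribed angle theorem, the central angle is twice the inscribed angle.
Central angle = 2 × 32° = 64°

64°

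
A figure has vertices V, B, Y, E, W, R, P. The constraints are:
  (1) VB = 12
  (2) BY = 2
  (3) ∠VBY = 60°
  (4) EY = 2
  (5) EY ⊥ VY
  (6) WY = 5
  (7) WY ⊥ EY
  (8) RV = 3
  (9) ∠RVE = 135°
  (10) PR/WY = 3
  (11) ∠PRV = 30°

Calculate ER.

Step 1: By the law of cosines on triangle VBY: VY² = 12² + 2² − 2·12·2·cos(60°) = 124, so VY = 2·√31.
Step 2: By the law of cosines on triangle EYV: EV² = 2² + (2·√31)² − 2·2·2·√31·cos(90°) = 128, so EV = 8·√2.
Step 3: By the law of cosines on triangle EVR: ER² = (8·√2)² + 3² − 2·8·√2·3·cos(135°) = 185, so ER = √185.

Therefore, the length of ER = √185.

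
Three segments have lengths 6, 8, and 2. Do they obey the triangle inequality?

No.
The triangle inequality is violated: 6 + 2 = 8 ≤ 8.
These lengths cannot form a triangle.

No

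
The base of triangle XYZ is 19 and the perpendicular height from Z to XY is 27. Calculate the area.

Area = (1/2)(19)(27) = 513/2

513/2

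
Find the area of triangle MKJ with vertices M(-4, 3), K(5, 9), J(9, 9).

The Shoelace formula computes the area from vertex coordinates by summing cross products.
For vertices (-4,3), (5,9), (9,9):
Signed sum = -4*9 - 5*3 + 5*9 - 9*9 + 9*3 - -4*9
= -51 + -36 + 63 = -24
Area = (1/2)|-24| = 12.

12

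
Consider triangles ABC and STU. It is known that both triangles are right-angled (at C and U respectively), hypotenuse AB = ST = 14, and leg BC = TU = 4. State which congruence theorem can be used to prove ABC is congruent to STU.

The given information provides:
both triangles are right-angled (at C and U respectively), hypotenuse AB = ST = 14, and leg BC = TU = 4
This matches the HL congruence theorem.
The hypotenuse and one leg of two right triangles are equal (Hypotenuse-Leg).

HL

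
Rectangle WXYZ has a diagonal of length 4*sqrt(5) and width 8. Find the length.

Using the Pythagorean theorem: d^2 = a^2 + b^2
b^2 = d^2 - a^2
b^2 = 80 - 64
b^2 = 16
b = sqrt(16) = 4

4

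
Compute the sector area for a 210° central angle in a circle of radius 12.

The full circle has area πr² = π(12)² = 144*pi.
The sector covers 210° out of 360°, a fraction of 7/12.
Sector area = 144*pi × 7/12 = 84*pi.

84*pi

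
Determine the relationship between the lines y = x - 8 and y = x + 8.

Slope of line 1: m1 = 1
Slope of line 2: m2 = 1
m1 = m2, so the lines are parallel.

Parallel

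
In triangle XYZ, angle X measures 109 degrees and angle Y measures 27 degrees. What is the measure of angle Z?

Let angle Z = x. Then 109 + 27 + x = 180.
x = 180 - 136 = 44 degrees.

44 degrees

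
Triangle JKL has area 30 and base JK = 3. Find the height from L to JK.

Rearranging the area formula Area = (1/2) * base * height:
height = 2 * Area / base = 2 * 30 / 3 = 20.

20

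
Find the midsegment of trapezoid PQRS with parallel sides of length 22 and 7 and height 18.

The midsegment of a trapezoid = (base1 + base2) / 2
midsegment = (22 + 7) / 2
midsegment = 29 / 2
midsegment = 29/2

29/2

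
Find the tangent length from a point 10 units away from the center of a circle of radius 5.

Let T be the point of tangency. Then QT ⊥ AT (radius ⊥ tangent).
In right triangle QTA: QA² = QT² + AT²
10² = 5² + AT²
AT² = 75, AT = 5*sqrt(3)

5*sqrt(3)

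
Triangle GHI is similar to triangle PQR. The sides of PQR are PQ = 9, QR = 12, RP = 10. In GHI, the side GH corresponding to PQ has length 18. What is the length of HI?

Since the triangles are similar, the ratio of corresponding sides is constant.
Scale factor k = GH / PQ = 18 / 9 = 2
HI = k * QR = 2 * 12 = 24

24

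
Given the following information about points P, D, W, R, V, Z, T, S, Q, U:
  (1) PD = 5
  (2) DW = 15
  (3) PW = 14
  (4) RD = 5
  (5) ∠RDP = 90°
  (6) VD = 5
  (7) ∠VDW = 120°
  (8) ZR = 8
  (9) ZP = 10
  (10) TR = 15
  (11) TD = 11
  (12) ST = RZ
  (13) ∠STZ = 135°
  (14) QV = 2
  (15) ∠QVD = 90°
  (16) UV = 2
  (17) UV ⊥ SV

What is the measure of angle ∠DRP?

Step 1: By the law of cosines on triangle RDP: RP² = 5² + 5² − 2·5·5·cos(90°) = 50, so RP = 5·√2.
Step 2: By the inverse law of cosines on triangle DRP: cos(∠DRP) = (5² + (5·√2)² − 5²) / (2·5·5·√2) = 50/70.71 = 0.7071, so ∠DRP = 45°.

Therefore, the measure of angle ∠DRP = 45°.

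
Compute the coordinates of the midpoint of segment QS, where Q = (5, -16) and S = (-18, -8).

The midpoint is the average of the coordinates:
x: (5 + -18)/2 = -13/2
y: (-16 + -8)/2 = -12
Midpoint = (-13/2, -12)

(-13/2, -12)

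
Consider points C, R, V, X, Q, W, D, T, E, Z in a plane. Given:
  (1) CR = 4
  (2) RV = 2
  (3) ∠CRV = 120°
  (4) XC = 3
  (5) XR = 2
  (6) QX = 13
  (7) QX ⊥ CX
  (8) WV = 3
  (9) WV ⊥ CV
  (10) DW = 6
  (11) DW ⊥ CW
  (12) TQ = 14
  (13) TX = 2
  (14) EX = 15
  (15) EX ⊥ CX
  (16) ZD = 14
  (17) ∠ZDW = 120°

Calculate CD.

Step 1: By the law of cosines on triangle CRV: CV² = 4² + 2² − 2·4·2·cos(120°) = 28, so CV = 2·√7.
Step 2: By the law of cosines on triangle CVW: CW² = (2·√7)² + 3² − 2·2·√7·3·cos(90°) = 37, so CW = √37.
Step 3: By the law of cosines on triangle CWD: CD² = √37² + 6² − 2·√37·6·cos(90°) = 73, so CD = √73.

Therefore, the length of CD = √73.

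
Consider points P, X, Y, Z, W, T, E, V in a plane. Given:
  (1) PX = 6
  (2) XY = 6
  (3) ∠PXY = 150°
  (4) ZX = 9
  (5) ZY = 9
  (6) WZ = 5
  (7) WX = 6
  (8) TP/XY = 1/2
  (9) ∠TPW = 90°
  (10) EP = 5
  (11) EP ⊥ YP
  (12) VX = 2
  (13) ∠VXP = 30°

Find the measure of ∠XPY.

Step 1: By the law of cosines on triangle PXY: PY² = 6² + 6² − 2·6·6·cos(150°) = 134.35, so PY ≈ 11.59.
Step 2: By the inverse law of cosines on triangle XPY: cos(∠XPY) = (6² + 11.59² − 6²) / (2·6·11.59) = 134.35/139.09 = 0.9659, so ∠XPY = 15°.

Therefore, the measure of angle ∠XPY = 15°.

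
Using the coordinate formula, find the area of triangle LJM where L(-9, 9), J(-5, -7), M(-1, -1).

The Shoelace formula computes the area from vertex coordinates by summing cross products.
For vertices (-9,9), (-5,-7), (-1,-1):
Signed sum = -9*-7 - -5*9 + -5*-1 - -1*-7 + -1*9 - -9*-1
= 108 + -2 + -18 = 88
Area = (1/2)|88| = 44.

44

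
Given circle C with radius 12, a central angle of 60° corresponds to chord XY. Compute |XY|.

Chord length = 2r sin(θ/2)
= 2 × 12 × sin(60°/2)
= 2 × 12 × sin(30°)
= 12

12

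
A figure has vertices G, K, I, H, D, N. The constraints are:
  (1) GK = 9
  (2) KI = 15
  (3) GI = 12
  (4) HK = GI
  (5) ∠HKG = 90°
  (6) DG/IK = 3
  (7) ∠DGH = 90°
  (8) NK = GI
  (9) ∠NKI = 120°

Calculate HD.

From the given relations: HK = GI = 12; DG = 3·IK = 3·15 = 45.
Step 1: By the law of cosines on triangle GKH: GH² = 9² + 12² − 2·9·12·cos(90°) = 225, so GH = 15.
Step 2: By the law of cosines on triangle HGD: HD² = 15² + 45² − 2·15·45·cos(90°) = 2250, so HD = 15·√10.

Therefore, the length of HD = 15·√10.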